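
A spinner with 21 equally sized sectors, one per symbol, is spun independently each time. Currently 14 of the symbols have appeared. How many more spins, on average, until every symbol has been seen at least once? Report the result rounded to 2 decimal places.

With k distinct symbols already seen, the next new one takes an expected 21/(21-k) spins.
Sum over k = 14,...,20: E = 21/7 + 21/6 + 21/5 + ... + 21/2 + 21/1 = 54.450.

54.45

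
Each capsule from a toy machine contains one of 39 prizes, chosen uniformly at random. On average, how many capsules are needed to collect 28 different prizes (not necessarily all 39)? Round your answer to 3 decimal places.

48.113

Going from k to k+1 distinct takes a geometric number of capsules with mean 39/(39-k).
Sum over k = 0,...,27: E = 39/39 + 39/38 + 39/37 + ... + 39/13 + 39/12 = 48.1130.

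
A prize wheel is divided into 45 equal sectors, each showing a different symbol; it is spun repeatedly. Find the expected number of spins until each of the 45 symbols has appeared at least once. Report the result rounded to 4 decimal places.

197.7727

After k distinct symbols have appeared, the next spin gives a new one with probability (45-k)/45, so the expected wait for the (k+1)-th is 45/(45-k).
E[T] = 45/45 + 45/44 + 45/43 + ... + 45/2 + 45/1 = 45·H_{45}.
H_{45} = 4.39495, so E[T] = 197.77267.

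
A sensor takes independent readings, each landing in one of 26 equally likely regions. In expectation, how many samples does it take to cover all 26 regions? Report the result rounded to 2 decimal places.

Split into phases: going from k distinct to k+1 distinct takes on average 26/(26-k) samples.
E[T] = 26/26 + 26/25 + 26/24 + ... + 26/2 + 26/1 = 26·H_{26}.
H_{26} = 3.854, so E[T] = 100.215.

100.21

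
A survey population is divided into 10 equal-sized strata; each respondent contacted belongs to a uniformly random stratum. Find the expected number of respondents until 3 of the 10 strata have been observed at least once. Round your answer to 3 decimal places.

3.361

With k distinct strata already seen, the next new one arrives after an expected 10/(10-k) respondents.
Sum over k = 0,...,2: E = 10/10 + 10/9 + 10/8 = 3.3611.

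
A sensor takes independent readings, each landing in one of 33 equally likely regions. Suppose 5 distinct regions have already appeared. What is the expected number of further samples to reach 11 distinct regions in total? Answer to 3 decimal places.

7.800

From k distinct to k+1 distinct takes on average 33/(33-k) samples.
Sum over k = 5,...,10: E = 33/28 + 33/27 + 33/26 + 33/25 + 33/24 + 33/23 = 7.7998.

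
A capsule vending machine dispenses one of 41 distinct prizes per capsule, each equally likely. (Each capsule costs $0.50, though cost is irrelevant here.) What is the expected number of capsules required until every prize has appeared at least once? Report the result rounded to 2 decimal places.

Split into phases: going from k distinct to k+1 distinct takes on average 41/(41-k) capsules.
E[T] = 41/41 + 41/40 + 41/39 + ... + 41/2 + 41/1 = 41·H_{41}.
H_{41} = 4.303, so E[T] = 176.420.

176.42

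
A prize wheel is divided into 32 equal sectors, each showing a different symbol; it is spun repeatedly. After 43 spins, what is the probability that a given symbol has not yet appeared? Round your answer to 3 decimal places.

0.255

Each spin misses the fixed symbol with probability (32-1)/32 = 31/32, independently.
P(still missing after 43) = (31/32)^43 = 0.2553.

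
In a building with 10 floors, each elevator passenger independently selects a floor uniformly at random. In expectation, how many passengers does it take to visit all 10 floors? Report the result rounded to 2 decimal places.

29.29

The wait to go from k to k+1 distinct floors is geometric with mean 10/(10-k).
E[T] = 10/10 + 10/9 + 10/8 + ... + 10/2 + 10/1 = 10·H_{10}.
H_{10} = 2.929, so E[T] = 29.290.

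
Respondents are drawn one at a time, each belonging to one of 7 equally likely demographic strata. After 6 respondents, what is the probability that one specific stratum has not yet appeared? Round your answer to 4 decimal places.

Each respondent misses the fixed stratum with probability (7-1)/7 = 6/7, independently.
P(still missing after 6) = (6/7)^6 = 0.39657.

0.3966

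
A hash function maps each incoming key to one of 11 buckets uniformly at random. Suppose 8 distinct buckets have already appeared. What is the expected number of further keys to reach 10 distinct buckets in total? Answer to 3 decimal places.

With k distinct buckets already seen, the next new one takes an expected 11/(11-k) keys.
Sum over k = 8,...,9: E = 11/3 + 11/2 = 9.1667.

9.167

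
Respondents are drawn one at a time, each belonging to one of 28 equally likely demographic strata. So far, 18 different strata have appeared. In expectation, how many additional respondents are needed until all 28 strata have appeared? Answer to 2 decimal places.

From k distinct to k+1 distinct takes on average 28/(28-k) respondents.
Sum over k = 18,...,27: E = 28/10 + 28/9 + 28/8 + ... + 28/2 + 28/1 = 82.011.

82.01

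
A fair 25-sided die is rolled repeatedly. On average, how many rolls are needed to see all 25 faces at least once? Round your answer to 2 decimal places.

95.40

After k distinct faces have appeared, the next roll gives a new one with probability (25-k)/25, so the expected wait for the (k+1)-th is 25/(25-k).
E[T] = 25/25 + 25/24 + 25/23 + ... + 25/2 + 25/1 = 25·H_{25}.
H_{25} = 3.816, so E[T] = 95.399.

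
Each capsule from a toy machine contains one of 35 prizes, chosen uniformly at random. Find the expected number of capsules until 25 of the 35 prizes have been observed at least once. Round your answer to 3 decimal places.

With k distinct prizes already seen, the next new one arrives after an expected 35/(35-k) capsules.
Sum over k = 0,...,24: E = 35/35 + 35/34 + 35/33 + ... + 35/12 + 35/11 = 42.6235.

42.623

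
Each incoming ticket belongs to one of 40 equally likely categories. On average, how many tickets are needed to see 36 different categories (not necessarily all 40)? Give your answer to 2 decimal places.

87.81

With k distinct categories already seen, the next new one arrives after an expected 40/(40-k) tickets.
Sum over k = 0,...,35: E = 40/40 + 40/39 + 40/38 + ... + 40/6 + 40/5 = 87.808.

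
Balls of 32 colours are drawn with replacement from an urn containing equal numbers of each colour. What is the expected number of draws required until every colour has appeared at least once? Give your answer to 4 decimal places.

Split into phases: going from k distinct to k+1 distinct takes on average 32/(32-k) draws.
E[T] = 32/32 + 32/31 + 32/30 + ... + 32/2 + 32/1 = 32·H_{32}.
H_{32} = 4.05850, so E[T] = 129.87185.

129.8718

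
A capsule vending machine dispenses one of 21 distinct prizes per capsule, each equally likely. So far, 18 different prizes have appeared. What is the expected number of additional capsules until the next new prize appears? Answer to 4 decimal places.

The number of capsules until the next new prize is geometric with success probability 3/21, so its mean is 21/3.
E = 21/3 = 7.00000.

7.0000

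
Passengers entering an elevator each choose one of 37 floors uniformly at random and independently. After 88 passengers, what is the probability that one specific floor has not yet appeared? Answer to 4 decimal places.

Each passenger misses the fixed floor with probability (37-1)/37 = 36/37, independently.
P(still missing after 88) = (36/37)^88 = 0.08972.

0.0897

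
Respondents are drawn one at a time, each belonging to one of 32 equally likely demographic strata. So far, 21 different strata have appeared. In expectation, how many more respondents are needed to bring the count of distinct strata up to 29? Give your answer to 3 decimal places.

From k distinct to k+1 distinct takes on average 32/(32-k) respondents.
Sum over k = 21,...,28: E = 32/11 + 32/10 + 32/9 + ... + 32/5 + 32/4 = 37.9694.

37.969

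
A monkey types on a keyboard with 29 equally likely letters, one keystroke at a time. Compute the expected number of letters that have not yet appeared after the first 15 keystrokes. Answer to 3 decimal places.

17.132

For each letter, P(unseen after 15) = (28/29)^15 = 0.5907.
By linearity of expectation, E[unseen] = 29·(28/29)^15 = 17.1316.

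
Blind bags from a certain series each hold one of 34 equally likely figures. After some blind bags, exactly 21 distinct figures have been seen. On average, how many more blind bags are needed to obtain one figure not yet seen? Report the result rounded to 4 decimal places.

Each blind bag yields a new figure with probability (34-21)/34 = 13/34, so the wait is geometric with mean 34/13.
E = 34/13 = 2.61538.

2.6154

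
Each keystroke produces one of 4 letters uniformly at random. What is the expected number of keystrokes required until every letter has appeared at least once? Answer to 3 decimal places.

8.333

After k distinct letters have appeared, the next keystroke gives a new one with probability (4-k)/4, so the expected wait for the (k+1)-th is 4/(4-k).
E[T] = 4/4 + 4/3 + 4/2 + 4/1 = 4·H_{4}.
H_{4} = 2.0833, so E[T] = 8.3333.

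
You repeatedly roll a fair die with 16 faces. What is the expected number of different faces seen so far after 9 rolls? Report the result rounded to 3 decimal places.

7.049

For each face, P(seen in 9 rolls) = 1 - (15/16)^9 = 0.4406.
By linearity of expectation, E[distinct seen] = 16·(1 - (15/16)^9) = 7.0492.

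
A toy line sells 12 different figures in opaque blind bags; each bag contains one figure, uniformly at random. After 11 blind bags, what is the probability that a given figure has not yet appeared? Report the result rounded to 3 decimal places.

0.384

On each blind bag the fixed figure fails to appear with probability 11/12.
P(still missing after 11) = (11/12)^11 = 0.3840.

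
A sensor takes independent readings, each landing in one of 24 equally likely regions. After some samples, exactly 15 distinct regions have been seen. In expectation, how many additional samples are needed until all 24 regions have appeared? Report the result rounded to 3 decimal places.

The wait to go from k to k+1 distinct regions is geometric with mean 24/(24-k).
Sum over k = 15,...,23: E = 24/9 + 24/8 + 24/7 + ... + 24/2 + 24/1 = 67.8952.

67.895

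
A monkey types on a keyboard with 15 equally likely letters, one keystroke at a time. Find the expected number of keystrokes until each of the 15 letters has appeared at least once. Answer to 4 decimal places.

49.7734

After k distinct letters have appeared, the next keystroke gives a new one with probability (15-k)/15, so the expected wait for the (k+1)-th is 15/(15-k).
E[T] = 15/15 + 15/14 + 15/13 + ... + 15/2 + 15/1 = 15·H_{15}.
H_{15} = 3.31823, so E[T] = 49.77343.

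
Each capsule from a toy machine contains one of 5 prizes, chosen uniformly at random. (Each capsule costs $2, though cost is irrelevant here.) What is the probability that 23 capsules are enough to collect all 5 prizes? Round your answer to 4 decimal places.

Let A_i be the event that prize i is missing after 23 capsules. By inclusion–exclusion on the A_i,
P(all seen) = Σ_{j=0}^{5} (-1)^j C(5,j)((5-j)/5)^23
= 1.00000 - 0.02951 + 0.00008 - 0.00000 + 0.00000 - 0.00000
= 0.97056.

0.9706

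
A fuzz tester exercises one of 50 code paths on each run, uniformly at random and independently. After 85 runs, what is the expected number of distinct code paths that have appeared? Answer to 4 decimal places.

For each code path, P(seen in 85 runs) = 1 - (49/50)^85 = 0.82044.
By linearity of expectation, E[distinct seen] = 50·(1 - (49/50)^85) = 41.02186.

41.0219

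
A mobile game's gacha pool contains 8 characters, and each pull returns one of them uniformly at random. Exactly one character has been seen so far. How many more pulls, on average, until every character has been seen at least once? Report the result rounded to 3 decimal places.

20.743

The wait to go from k to k+1 distinct characters is geometric with mean 8/(8-k).
Sum over k = 1,...,7: E = 8/7 + 8/6 + 8/5 + ... + 8/2 + 8/1 = 20.7429.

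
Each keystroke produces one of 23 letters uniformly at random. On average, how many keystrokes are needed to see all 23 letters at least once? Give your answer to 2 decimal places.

The wait to go from k to k+1 distinct letters is geometric with mean 23/(23-k).
E[T] = 23/23 + 23/22 + 23/21 + ... + 23/2 + 23/1 = 23·H_{23}.
H_{23} = 3.734, so E[T] = 85.889.

85.89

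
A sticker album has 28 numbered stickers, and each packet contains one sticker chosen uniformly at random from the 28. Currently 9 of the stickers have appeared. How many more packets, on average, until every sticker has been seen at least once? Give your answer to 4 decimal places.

The wait to go from k to k+1 distinct stickers is geometric with mean 28/(28-k).
Sum over k = 9,...,27: E = 28/19 + 28/18 + 28/17 + ... + 28/2 + 28/1 = 99.33671.

99.3367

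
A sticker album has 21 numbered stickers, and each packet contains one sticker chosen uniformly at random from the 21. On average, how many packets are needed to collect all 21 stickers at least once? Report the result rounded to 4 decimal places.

Split into phases: going from k distinct to k+1 distinct takes on average 21/(21-k) packets.
E[T] = 21/21 + 21/20 + 21/19 + ... + 21/2 + 21/1 = 21·H_{21}.
H_{21} = 3.64536, so E[T] = 76.55253.

76.5525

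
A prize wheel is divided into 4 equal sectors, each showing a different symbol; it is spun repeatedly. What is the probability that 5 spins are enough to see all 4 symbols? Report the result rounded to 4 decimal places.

0.2344

By inclusion–exclusion over which symbols are missing,
P(all seen) = Σ_{j=0}^{4} (-1)^j C(4,j)((4-j)/4)^5
= 1.00000 - 0.94922 + 0.18750 - 0.00391 + 0.00000
= 0.23438.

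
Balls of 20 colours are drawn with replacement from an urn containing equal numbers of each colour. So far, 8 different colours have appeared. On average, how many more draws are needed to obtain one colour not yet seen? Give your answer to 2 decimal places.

The number of draws until the next new colour is geometric with success probability 12/20, so its mean is 20/12.
E = 20/12 = 1.667.

1.67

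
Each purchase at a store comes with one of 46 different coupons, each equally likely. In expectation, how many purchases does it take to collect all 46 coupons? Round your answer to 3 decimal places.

203.168

The wait to go from k to k+1 distinct coupons is geometric with mean 46/(46-k).
E[T] = 46/46 + 46/45 + 46/44 + ... + 46/2 + 46/1 = 46·H_{46}.
H_{46} = 4.4167, so E[T] = 203.1676.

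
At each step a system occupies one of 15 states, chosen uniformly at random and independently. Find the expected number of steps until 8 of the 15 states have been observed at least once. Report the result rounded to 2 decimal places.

10.88

Going from k to k+1 distinct takes a geometric number of steps with mean 15/(15-k).
Sum over k = 0,...,7: E = 15/15 + 15/14 + 15/13 + ... + 15/9 + 15/8 = 10.881.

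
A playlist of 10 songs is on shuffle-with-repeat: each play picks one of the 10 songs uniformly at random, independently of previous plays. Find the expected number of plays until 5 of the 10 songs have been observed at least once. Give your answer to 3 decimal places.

With k distinct songs already seen, the next new one arrives after an expected 10/(10-k) plays.
Sum over k = 0,...,4: E = 10/10 + 10/9 + 10/8 + 10/7 + 10/6 = 6.4563.

6.456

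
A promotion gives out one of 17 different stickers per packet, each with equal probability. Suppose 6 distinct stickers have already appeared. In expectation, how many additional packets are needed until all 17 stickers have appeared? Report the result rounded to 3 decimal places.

From k distinct to k+1 distinct takes on average 17/(17-k) packets.
Sum over k = 6,...,16: E = 17/11 + 17/10 + 17/9 + ... + 17/2 + 17/1 = 51.3379.

51.338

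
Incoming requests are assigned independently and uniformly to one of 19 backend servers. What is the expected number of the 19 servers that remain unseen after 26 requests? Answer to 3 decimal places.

For each server, P(unseen after 26) = (18/19)^26 = 0.2452.
By linearity of expectation, E[unseen] = 19·(18/19)^26 = 4.6585.

4.658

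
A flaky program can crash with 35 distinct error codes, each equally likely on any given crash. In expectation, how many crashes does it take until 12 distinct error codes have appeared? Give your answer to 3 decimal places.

With k distinct error codes already seen, the next new one arrives after an expected 35/(35-k) crashes.
Sum over k = 0,...,11: E = 35/35 + 35/34 + 35/33 + ... + 35/25 + 35/24 = 14.4371.

14.437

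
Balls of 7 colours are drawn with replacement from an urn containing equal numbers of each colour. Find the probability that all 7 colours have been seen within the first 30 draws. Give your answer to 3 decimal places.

0.932

By inclusion–exclusion over which colours are missing,
P(all seen) = Σ_{j=0}^{7} (-1)^j C(7,j)((7-j)/7)^30
= 1.0000 - 0.0687 + 0.0009 - 0.0000 + 0.0000 - 0.0000 + 0.0000 - 0.0000
= 0.9322.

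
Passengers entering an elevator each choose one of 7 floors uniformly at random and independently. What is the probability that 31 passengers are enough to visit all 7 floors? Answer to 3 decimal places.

By inclusion–exclusion over which floors are missing,
P(all seen) = Σ_{j=0}^{7} (-1)^j C(7,j)((7-j)/7)^31
= 1.0000 - 0.0589 + 0.0006 - 0.0000 + 0.0000 - 0.0000 + 0.0000 - 0.0000
= 0.9418.

0.942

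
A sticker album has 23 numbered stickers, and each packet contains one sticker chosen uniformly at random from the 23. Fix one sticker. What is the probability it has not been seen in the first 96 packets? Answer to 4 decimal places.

0.0140

Each packet misses the fixed sticker with probability (23-1)/23 = 22/23, independently.
P(still missing after 96) = (22/23)^96 = 0.01402.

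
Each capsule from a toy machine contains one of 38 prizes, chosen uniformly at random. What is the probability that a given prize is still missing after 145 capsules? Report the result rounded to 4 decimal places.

0.0209

On each capsule the fixed prize fails to appear with probability 37/38.
P(still missing after 145) = (37/38)^145 = 0.02092.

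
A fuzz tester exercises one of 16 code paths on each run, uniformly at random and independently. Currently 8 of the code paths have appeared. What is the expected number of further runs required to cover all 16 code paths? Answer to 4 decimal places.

With k distinct code paths already seen, the next new one takes an expected 16/(16-k) runs.
Sum over k = 8,...,15: E = 16/8 + 16/7 + 16/6 + ... + 16/2 + 16/1 = 43.48571.

43.4857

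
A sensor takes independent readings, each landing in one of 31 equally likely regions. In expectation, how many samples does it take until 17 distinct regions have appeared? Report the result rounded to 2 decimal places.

With k distinct regions already seen, the next new one arrives after an expected 31/(31-k) samples.
Sum over k = 0,...,16: E = 31/31 + 31/30 + 31/29 + ... + 31/16 + 31/15 = 24.046.

24.05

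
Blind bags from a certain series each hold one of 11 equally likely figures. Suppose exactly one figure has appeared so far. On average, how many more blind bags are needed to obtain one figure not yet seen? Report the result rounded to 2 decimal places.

Each blind bag yields a new figure with probability (11-1)/11 = 10/11, so the wait is geometric with mean 11/10.
E = 11/10 = 1.100.

1.10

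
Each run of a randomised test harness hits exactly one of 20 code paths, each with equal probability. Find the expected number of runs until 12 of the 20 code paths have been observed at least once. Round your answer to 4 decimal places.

17.5977

With k distinct code paths already seen, the next new one arrives after an expected 20/(20-k) runs.
Sum over k = 0,...,11: E = 20/20 + 20/19 + 20/18 + ... + 20/10 + 20/9 = 17.59765.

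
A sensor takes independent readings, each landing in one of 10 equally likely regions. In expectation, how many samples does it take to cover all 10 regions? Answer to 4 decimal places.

Split into phases: going from k distinct to k+1 distinct takes on average 10/(10-k) samples.
E[T] = 10/10 + 10/9 + 10/8 + ... + 10/2 + 10/1 = 10·H_{10}.
H_{10} = 2.92897, so E[T] = 29.28968.

29.2897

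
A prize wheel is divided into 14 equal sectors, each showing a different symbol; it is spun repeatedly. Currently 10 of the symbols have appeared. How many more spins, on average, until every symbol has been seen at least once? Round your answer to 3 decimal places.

29.167

The wait to go from k to k+1 distinct symbols is geometric with mean 14/(14-k).
Sum over k = 10,...,13: E = 14/4 + 14/3 + 14/2 + 14/1 = 29.1667.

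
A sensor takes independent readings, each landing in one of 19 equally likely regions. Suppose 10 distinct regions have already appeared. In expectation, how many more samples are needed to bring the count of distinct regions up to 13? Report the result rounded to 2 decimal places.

7.20

From k distinct to k+1 distinct takes on average 19/(19-k) samples.
Sum over k = 10,...,12: E = 19/9 + 19/8 + 19/7 = 7.200.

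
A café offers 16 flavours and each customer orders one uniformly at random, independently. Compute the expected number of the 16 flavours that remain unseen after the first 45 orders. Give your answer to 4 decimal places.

For each flavour, P(unseen after 45) = (15/16)^45 = 0.05479.
By linearity of expectation, E[unseen] = 16·(15/16)^45 = 0.87665.

0.8767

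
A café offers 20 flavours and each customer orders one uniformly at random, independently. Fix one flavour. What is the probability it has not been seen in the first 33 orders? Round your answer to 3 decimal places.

Each order misses the fixed flavour with probability (20-1)/20 = 19/20, independently.
P(still missing after 33) = (19/20)^33 = 0.1840.

0.184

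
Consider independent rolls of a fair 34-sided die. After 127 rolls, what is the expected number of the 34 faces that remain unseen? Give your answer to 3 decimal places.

0.767

For each face, P(unseen after 127) = (33/34)^127 = 0.0226.
By linearity of expectation, E[unseen] = 34·(33/34)^127 = 0.7672.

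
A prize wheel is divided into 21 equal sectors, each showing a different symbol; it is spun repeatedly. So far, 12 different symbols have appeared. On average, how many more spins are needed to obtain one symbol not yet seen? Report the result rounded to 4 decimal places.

2.3333

The number of spins until the next new symbol is geometric with success probability 9/21, so its mean is 21/9.
E = 21/9 = 2.33333.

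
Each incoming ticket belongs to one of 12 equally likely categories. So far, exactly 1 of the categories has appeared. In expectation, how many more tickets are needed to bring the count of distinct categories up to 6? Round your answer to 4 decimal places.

6.8385

With k distinct categories already seen, the next new one takes an expected 12/(12-k) tickets.
Sum over k = 1,...,5: E = 12/11 + 12/10 + 12/9 + 12/8 + 12/7 = 6.83853.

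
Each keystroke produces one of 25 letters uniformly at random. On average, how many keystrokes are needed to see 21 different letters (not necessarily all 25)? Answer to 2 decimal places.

With k distinct letters already seen, the next new one arrives after an expected 25/(25-k) keystrokes.
Sum over k = 0,...,20: E = 25/25 + 25/24 + 25/23 + ... + 25/6 + 25/5 = 43.316.

43.32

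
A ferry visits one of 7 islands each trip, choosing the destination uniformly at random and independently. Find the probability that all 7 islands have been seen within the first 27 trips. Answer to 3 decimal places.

0.893

By inclusion–exclusion over which islands are missing,
P(all seen) = Σ_{j=0}^{7} (-1)^j C(7,j)((7-j)/7)^27
= 1.0000 - 0.1090 + 0.0024 - 0.0000 + 0.0000 - 0.0000 + 0.0000 - 0.0000
= 0.8933.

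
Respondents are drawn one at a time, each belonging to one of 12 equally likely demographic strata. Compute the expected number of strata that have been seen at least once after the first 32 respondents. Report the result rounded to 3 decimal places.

11.259

For each stratum, P(seen in 32 respondents) = 1 - (11/12)^32 = 0.9382.
By linearity of expectation, E[distinct seen] = 12·(1 - (11/12)^32) = 11.2588.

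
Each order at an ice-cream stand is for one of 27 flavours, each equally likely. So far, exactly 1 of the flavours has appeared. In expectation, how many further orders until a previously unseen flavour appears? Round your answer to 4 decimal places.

The number of orders until the next new flavour is geometric with success probability 26/27, so its mean is 27/26.
E = 27/26 = 1.03846.

1.0385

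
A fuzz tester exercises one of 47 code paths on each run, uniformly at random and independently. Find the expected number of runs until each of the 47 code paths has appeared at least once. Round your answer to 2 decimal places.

208.58

The wait to go from k to k+1 distinct code paths is geometric with mean 47/(47-k).
E[T] = 47/47 + 47/46 + 47/45 + ... + 47/2 + 47/1 = 47·H_{47}.
H_{47} = 4.438, so E[T] = 208.584.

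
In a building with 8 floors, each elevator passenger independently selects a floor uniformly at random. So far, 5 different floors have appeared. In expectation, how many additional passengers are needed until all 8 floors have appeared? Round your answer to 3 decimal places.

14.667

With k distinct floors already seen, the next new one takes an expected 8/(8-k) passengers.
Sum over k = 5,...,7: E = 8/3 + 8/2 + 8/1 = 14.6667.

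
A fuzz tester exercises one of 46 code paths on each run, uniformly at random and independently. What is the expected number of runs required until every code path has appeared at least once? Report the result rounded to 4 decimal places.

After k distinct code paths have appeared, the next run gives a new one with probability (46-k)/46, so the expected wait for the (k+1)-th is 46/(46-k).
E[T] = 46/46 + 46/45 + 46/44 + ... + 46/2 + 46/1 = 46·H_{46}.
H_{46} = 4.41669, so E[T] = 203.16761.

203.1676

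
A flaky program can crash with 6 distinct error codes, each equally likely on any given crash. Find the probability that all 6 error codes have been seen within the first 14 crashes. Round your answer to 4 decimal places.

By inclusion–exclusion over which error codes are missing,
P(all seen) = Σ_{j=0}^{6} (-1)^j C(6,j)((6-j)/6)^14
= 1.00000 - 0.46732 + 0.05138 - 0.00122 + 0.00000 - 0.00000 + 0.00000
= 0.58285.

0.5828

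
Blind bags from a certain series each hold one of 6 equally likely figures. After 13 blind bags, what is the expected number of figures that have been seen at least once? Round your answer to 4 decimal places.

5.4392

For each figure, P(seen in 13 blind bags) = 1 - (5/6)^13 = 0.90654.
By linearity of expectation, E[distinct seen] = 6·(1 - (5/6)^13) = 5.43922.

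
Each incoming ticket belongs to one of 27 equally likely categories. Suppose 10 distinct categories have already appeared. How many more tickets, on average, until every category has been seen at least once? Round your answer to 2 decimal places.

92.87

From k distinct to k+1 distinct takes on average 27/(27-k) tickets.
Sum over k = 10,...,26: E = 27/17 + 27/16 + 27/15 + ... + 27/2 + 27/1 = 92.868.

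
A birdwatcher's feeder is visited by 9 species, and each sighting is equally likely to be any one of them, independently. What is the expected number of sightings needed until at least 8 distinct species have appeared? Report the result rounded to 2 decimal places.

16.46

With k distinct species already seen, the next new one arrives after an expected 9/(9-k) sightings.
Sum over k = 0,...,7: E = 9/9 + 9/8 + 9/7 + ... + 9/3 + 9/2 = 16.461.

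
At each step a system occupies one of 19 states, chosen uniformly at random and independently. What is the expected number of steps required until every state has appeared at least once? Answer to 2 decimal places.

After k distinct states have appeared, the next step gives a new one with probability (19-k)/19, so the expected wait for the (k+1)-th is 19/(19-k).
E[T] = 19/19 + 19/18 + 19/17 + ... + 19/2 + 19/1 = 19·H_{19}.
H_{19} = 3.548, so E[T] = 67.407.

67.41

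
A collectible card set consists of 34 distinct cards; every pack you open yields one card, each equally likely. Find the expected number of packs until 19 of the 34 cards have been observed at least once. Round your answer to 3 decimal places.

Going from k to k+1 distinct takes a geometric number of packs with mean 34/(34-k).
Sum over k = 0,...,18: E = 34/34 + 34/33 + 34/32 + ... + 34/17 + 34/16 = 27.1994.

27.199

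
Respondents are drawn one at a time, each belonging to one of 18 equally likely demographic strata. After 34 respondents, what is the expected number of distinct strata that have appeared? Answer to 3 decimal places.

For each stratum, P(seen in 34 respondents) = 1 - (17/18)^34 = 0.8568.
By linearity of expectation, E[distinct seen] = 18·(1 - (17/18)^34) = 15.4221.

15.422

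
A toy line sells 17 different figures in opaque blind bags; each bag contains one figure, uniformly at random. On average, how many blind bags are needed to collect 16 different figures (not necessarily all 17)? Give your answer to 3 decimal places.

41.472

With k distinct figures already seen, the next new one arrives after an expected 17/(17-k) blind bags.
Sum over k = 0,...,15: E = 17/17 + 17/16 + 17/15 + ... + 17/3 + 17/2 = 41.4724.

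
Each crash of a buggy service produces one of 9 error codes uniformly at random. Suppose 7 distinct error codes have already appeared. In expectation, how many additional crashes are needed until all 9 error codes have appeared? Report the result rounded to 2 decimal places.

With k distinct error codes already seen, the next new one takes an expected 9/(9-k) crashes.
Sum over k = 7,...,8: E = 9/2 + 9/1 = 13.500.

13.50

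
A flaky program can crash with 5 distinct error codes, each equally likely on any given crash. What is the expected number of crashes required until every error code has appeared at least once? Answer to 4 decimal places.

After k distinct error codes have appeared, the next crash gives a new one with probability (5-k)/5, so the expected wait for the (k+1)-th is 5/(5-k).
E[T] = 5/5 + 5/4 + 5/3 + 5/2 + 5/1 = 5·H_{5}.
H_{5} = 2.28333, so E[T] = 11.41667.

11.4167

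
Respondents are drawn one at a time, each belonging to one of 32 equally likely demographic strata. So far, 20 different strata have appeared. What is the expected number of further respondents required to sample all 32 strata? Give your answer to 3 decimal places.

99.303

With k distinct strata already seen, the next new one takes an expected 32/(32-k) respondents.
Sum over k = 20,...,31: E = 32/12 + 32/11 + 32/10 + ... + 32/2 + 32/1 = 99.3027.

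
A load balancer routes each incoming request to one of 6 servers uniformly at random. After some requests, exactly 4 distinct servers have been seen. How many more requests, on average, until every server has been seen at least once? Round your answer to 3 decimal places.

With k distinct servers already seen, the next new one takes an expected 6/(6-k) requests.
Sum over k = 4,...,5: E = 6/2 + 6/1 = 9.0000.

9.000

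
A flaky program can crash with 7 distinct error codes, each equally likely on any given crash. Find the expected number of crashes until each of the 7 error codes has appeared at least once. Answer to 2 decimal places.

18.15

The wait to go from k to k+1 distinct error codes is geometric with mean 7/(7-k).
E[T] = 7/7 + 7/6 + 7/5 + ... + 7/2 + 7/1 = 7·H_{7}.
H_{7} = 2.593, so E[T] = 18.150.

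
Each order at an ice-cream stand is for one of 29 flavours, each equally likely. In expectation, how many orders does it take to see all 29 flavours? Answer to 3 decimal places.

Split into phases: going from k distinct to k+1 distinct takes on average 29/(29-k) orders.
E[T] = 29/29 + 29/28 + 29/27 + ... + 29/2 + 29/1 = 29·H_{29}.
H_{29} = 3.9617, so E[T] = 114.8880.

114.888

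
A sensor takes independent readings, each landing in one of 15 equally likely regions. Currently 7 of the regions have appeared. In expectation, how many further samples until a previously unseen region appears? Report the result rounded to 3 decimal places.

Each sample yields a new region with probability (15-7)/15 = 8/15, so the wait is geometric with mean 15/8.
E = 15/8 = 1.8750.

1.875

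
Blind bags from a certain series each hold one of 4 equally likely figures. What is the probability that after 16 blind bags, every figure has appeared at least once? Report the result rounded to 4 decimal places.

By inclusion–exclusion over which figures are missing,
P(all seen) = Σ_{j=0}^{4} (-1)^j C(4,j)((4-j)/4)^16
= 1.00000 - 0.04009 + 0.00009 - 0.00000 + 0.00000
= 0.96000.

0.9600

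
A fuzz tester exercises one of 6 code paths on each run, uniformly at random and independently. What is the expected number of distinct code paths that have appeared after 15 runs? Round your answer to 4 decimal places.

5.6106

For each code path, P(seen in 15 runs) = 1 - (5/6)^15 = 0.93509.
By linearity of expectation, E[distinct seen] = 6·(1 - (5/6)^15) = 5.61057.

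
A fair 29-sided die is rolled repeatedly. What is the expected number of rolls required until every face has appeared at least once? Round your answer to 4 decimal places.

114.8880

After k distinct faces have appeared, the next roll gives a new one with probability (29-k)/29, so the expected wait for the (k+1)-th is 29/(29-k).
E[T] = 29/29 + 29/28 + 29/27 + ... + 29/2 + 29/1 = 29·H_{29}.
H_{29} = 3.96165, so E[T] = 114.88796.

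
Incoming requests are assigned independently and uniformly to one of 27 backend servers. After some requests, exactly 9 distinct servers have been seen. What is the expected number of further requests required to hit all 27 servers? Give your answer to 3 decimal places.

With k distinct servers already seen, the next new one takes an expected 27/(27-k) requests.
Sum over k = 9,...,26: E = 27/18 + 27/17 + 27/16 + ... + 27/2 + 27/1 = 94.3679.

94.368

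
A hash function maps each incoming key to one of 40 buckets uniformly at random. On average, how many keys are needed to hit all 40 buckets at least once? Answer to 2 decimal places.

The wait to go from k to k+1 distinct buckets is geometric with mean 40/(40-k).
E[T] = 40/40 + 40/39 + 40/38 + ... + 40/2 + 40/1 = 40·H_{40}.
H_{40} = 4.279, so E[T] = 171.142.

171.14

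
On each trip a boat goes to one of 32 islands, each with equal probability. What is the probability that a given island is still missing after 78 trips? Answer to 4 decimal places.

0.0840

On each trip the fixed island fails to appear with probability 31/32.
P(still missing after 78) = (31/32)^78 = 0.08405.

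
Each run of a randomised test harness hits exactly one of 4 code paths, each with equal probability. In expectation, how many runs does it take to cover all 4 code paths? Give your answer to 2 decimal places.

8.33

Split into phases: going from k distinct to k+1 distinct takes on average 4/(4-k) runs.
E[T] = 4/4 + 4/3 + 4/2 + 4/1 = 4·H_{4}.
H_{4} = 2.083, so E[T] = 8.333.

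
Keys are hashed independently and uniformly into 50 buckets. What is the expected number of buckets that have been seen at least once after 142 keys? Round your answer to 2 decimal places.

For each bucket, P(seen in 142 keys) = 1 - (49/50)^142 = 0.943.
By linearity of expectation, E[distinct seen] = 50·(1 - (49/50)^142) = 47.162.

47.16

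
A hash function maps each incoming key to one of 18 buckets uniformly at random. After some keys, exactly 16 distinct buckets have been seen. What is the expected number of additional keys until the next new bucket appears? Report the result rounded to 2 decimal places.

9.00

Each key yields a new bucket with probability (18-16)/18 = 2/18, so the wait is geometric with mean 18/2.
E = 18/2 = 9.000.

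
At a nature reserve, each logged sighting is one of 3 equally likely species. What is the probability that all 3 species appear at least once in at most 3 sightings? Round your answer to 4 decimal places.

By inclusion–exclusion over which species are missing,
P(all seen) = Σ_{j=0}^{3} (-1)^j C(3,j)((3-j)/3)^3
= 1.00000 - 0.88889 + 0.11111 - 0.00000
= 0.22222.

0.2222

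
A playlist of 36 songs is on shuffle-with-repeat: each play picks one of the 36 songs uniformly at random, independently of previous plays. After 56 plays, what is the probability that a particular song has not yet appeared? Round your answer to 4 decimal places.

0.2065

Each play misses the fixed song with probability (36-1)/36 = 35/36, independently.
P(still missing after 56) = (35/36)^56 = 0.20648.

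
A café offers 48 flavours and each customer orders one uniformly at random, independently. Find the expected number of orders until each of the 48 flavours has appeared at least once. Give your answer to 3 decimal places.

214.022

After k distinct flavours have appeared, the next order gives a new one with probability (48-k)/48, so the expected wait for the (k+1)-th is 48/(48-k).
E[T] = 48/48 + 48/47 + 48/46 + ... + 48/2 + 48/1 = 48·H_{48}.
H_{48} = 4.4588, so E[T] = 214.0223.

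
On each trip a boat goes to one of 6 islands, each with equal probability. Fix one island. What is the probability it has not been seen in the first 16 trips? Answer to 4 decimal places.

Each trip misses the fixed island with probability (6-1)/6 = 5/6, independently.
P(still missing after 16) = (5/6)^16 = 0.05409.

0.0541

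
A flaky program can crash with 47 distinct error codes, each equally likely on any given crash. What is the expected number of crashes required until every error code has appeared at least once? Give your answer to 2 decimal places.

208.58

Split into phases: going from k distinct to k+1 distinct takes on average 47/(47-k) crashes.
E[T] = 47/47 + 47/46 + 47/45 + ... + 47/2 + 47/1 = 47·H_{47}.
H_{47} = 4.438, so E[T] = 208.584.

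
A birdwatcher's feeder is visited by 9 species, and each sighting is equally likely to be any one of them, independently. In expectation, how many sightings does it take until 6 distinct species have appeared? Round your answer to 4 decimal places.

8.9607

Going from k to k+1 distinct takes a geometric number of sightings with mean 9/(9-k).
Sum over k = 0,...,5: E = 9/9 + 9/8 + 9/7 + 9/6 + 9/5 + 9/4 = 8.96071.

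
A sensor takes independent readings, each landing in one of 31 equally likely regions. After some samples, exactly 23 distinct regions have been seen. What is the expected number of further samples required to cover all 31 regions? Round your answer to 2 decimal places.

The wait to go from k to k+1 distinct regions is geometric with mean 31/(31-k).
Sum over k = 23,...,30: E = 31/8 + 31/7 + 31/6 + ... + 31/2 + 31/1 = 84.254.

84.25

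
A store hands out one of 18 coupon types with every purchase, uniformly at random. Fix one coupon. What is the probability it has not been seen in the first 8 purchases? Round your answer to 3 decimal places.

Each purchase misses the fixed coupon with probability (18-1)/18 = 17/18, independently.
P(still missing after 8) = (17/18)^8 = 0.6330.

0.633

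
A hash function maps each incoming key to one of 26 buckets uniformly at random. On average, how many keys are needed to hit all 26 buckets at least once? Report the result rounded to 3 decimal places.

After k distinct buckets have appeared, the next key gives a new one with probability (26-k)/26, so the expected wait for the (k+1)-th is 26/(26-k).
E[T] = 26/26 + 26/25 + 26/24 + ... + 26/2 + 26/1 = 26·H_{26}.
H_{26} = 3.8544, so E[T] = 100.2149.

100.215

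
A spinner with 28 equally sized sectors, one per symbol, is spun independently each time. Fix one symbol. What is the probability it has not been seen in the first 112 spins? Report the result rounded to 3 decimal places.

0.017

On each spin the fixed symbol fails to appear with probability 27/28.
P(still missing after 112) = (27/28)^112 = 0.0170.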